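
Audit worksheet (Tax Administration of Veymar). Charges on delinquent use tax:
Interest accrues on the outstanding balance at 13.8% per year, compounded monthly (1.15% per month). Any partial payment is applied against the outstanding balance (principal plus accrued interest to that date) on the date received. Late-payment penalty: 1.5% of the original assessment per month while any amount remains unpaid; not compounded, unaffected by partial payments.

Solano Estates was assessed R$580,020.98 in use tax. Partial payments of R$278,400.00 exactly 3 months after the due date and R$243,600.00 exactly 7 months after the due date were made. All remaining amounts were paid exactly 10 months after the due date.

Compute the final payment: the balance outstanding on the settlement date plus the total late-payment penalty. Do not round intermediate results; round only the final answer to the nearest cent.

Balance at month 3: R$580,020.9800 × (1 + 0.0115)^3 = R$600,262.7093…
After R$278,400.00 payment: R$600,262.7093… − R$278,400.00 = R$321,862.7093…
Balance at month 7: R$321,862.7093… × (1 + 0.0115)^4 = R$336,925.7556…
After R$243,600.00 payment: R$336,925.7556… − R$243,600.00 = R$93,325.7556…
Balance at month 10: R$93,325.7556… × (1 + 0.0115)^3 = R$96,582.6631…
Penalty: 10 × 1.5% × R$580,020.98 = R$87,003.15…
Final settlement = outstanding balance + penalty = R$96,582.6631… + R$87,003.15… = R$183,585.81

R$183,585.81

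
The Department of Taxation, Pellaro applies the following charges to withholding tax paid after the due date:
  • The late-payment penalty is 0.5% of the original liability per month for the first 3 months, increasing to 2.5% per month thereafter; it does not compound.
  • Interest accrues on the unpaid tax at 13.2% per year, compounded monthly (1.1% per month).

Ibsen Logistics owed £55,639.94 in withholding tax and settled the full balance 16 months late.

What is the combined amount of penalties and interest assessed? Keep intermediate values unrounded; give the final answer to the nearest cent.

£29,561.10

Penalty, months 1–3: 3 × 0.5% × £55,639.94 = £834.60…
Penalty, months 4–16: 13 × 2.5% × £55,639.94 = £18,082.98…
Interest: £55,639.94 × ((1 + 0.011)^16 − 1) = £55,639.94 × 0.1912927… = £10,643.5157…
Penalties + interest = £18,917.5796 + £10,643.5157… = £29,561.10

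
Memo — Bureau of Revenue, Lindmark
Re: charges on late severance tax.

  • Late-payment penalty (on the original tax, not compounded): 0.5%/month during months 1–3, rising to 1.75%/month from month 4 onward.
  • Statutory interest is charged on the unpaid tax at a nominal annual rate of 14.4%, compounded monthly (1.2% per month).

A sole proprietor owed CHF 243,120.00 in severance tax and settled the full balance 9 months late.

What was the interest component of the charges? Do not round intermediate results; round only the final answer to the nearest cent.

Interest: CHF 243,120.00 × ((1 + 0.012)^9 − 1) = CHF 243,120.00 × 0.1133318… = CHF 27,553.2263…

CHF 27,553.23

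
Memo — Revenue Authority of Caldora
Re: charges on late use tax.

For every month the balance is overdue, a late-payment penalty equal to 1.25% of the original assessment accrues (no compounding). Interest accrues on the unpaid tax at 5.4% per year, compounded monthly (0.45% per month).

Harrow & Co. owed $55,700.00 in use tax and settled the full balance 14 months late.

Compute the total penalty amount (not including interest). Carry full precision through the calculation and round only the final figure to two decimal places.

Late-payment penalty: 14 × 1.25% × $55,700.00 = $9,747.50

$9,747.50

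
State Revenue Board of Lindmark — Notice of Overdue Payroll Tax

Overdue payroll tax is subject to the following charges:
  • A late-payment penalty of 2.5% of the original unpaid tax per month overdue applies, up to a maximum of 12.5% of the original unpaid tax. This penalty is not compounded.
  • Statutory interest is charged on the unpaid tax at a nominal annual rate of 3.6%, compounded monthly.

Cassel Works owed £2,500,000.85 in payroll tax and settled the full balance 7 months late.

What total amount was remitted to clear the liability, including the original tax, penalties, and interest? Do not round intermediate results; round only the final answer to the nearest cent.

Penalty (uncapped): 7 × 2.5% × £2,500,000.85 = £437,500.15…; cap = 12.5% × £2,500,000.85 = £312,500.11… → penalty = £312,500.11…
Interest (3.6%/yr ÷ 12 = 0.3%/month): £2,500,000.85 × ((1 + 0.003)^7 − 1) = £52,974.8876…
Total = £2,500,000.85 + £312,500.1063… + £52,974.8876… = £2,865,475.84

£2,865,475.84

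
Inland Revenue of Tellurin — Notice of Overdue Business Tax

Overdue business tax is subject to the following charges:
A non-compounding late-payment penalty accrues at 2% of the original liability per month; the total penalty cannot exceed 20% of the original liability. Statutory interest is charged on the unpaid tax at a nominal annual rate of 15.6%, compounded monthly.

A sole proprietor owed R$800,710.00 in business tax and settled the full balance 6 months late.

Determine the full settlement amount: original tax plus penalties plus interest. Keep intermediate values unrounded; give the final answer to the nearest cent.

R$961,315.91

Penalty: 6 × 2% × R$800,710.00 = R$96,085.20 (below the 20% cap of R$160,142.00)
Interest (15.6%/yr ÷ 12 = 1.3%/month): R$800,710.00 × ((1 + 0.013)^6 − 1) = R$64,520.7079…
Total = R$800,710.00 + R$96,085.2000 + R$64,520.7079… = R$961,315.91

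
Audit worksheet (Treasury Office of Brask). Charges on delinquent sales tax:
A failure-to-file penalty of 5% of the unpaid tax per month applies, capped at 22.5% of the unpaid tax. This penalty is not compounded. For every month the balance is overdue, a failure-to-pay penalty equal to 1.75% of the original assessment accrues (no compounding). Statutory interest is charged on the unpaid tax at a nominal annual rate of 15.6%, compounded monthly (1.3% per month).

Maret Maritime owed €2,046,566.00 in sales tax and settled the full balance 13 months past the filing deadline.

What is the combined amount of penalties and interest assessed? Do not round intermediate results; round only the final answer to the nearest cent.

€1,300,247.33

Failure-to-file: 13 × 5% × €2,046,566.00 = €1,330,267.90, capped at 22.5% × €2,046,566.00 = €460,477.35
Failure-to-pay penalty = 1.75% × €2,046,566.00 × 13 mo = €465,593.77…
Interest: €2,046,566.00 × ((1 + 0.013)^13 − 1) = €2,046,566.00 × 0.1828312… = €374,176.2187…
Penalties + interest = €926,071.1150 + €374,176.2187… = €1,300,247.33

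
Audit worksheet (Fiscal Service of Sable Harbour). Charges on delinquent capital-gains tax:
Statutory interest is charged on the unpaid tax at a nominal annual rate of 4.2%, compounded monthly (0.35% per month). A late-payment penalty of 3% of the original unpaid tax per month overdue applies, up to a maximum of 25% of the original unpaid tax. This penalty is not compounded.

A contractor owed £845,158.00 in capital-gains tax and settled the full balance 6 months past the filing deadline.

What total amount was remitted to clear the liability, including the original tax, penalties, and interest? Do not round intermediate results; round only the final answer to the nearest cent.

Penalty: 6 × 3% × £845,158.00 = £152,128.44 (below the 25% cap of £211,289.50)
Interest: £845,158.00 × ((1 + 0.0035)^6 − 1) = £845,158.00 × 0.0211846… = £17,904.3424…
Total = £845,158.00 + £152,128.4400 + £17,904.3424… = £1,015,190.78

£1,015,190.78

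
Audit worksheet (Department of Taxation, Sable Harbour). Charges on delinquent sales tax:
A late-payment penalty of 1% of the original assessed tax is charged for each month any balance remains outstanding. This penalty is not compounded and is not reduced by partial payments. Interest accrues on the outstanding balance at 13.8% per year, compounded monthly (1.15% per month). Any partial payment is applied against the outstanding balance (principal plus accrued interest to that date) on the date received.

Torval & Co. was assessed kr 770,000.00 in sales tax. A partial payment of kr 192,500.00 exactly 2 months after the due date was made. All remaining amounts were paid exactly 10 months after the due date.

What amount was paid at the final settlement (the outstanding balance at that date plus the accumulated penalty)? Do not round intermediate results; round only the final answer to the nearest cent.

Balance at month 2: kr 770,000.0000 × (1 + 0.0115)^2 = kr 787,811.8325
After kr 192,500.00 payment: kr 787,811.8325 − kr 192,500.00 = kr 595,311.8325
Balance at month 10: kr 595,311.8325 × (1 + 0.0115)^8 = kr 652,336.3985…
Penalty: 10 × 1% × kr 770,000.00 = kr 77,000.00
Final settlement = outstanding balance + penalty = kr 652,336.3985… + kr 77,000.00 = kr 729,336.40

kr 729,336.40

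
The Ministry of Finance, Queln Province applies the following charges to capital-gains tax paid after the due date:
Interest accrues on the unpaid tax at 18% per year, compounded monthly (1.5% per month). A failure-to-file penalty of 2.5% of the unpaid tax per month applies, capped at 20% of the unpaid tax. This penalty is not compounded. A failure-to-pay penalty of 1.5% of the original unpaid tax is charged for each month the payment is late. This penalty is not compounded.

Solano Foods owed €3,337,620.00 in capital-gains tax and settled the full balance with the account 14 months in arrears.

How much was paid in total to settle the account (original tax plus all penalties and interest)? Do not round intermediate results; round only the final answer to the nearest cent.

Failure-to-file: 14 × 2.5% × €3,337,620.00 = €1,168,167.00, capped at 20% × €3,337,620.00 = €667,524.00
Failure-to-pay penalty: 14 × 1.5% × €3,337,620.00 = €700,900.20
Interest: €3,337,620.00 × ((1 + 0.015)^14 − 1) = €3,337,620.00 × 0.2317557… = €773,512.5619…
Total = €3,337,620.00 + €1,368,424.2000 + €773,512.5619… = €5,479,556.76

€5,479,556.76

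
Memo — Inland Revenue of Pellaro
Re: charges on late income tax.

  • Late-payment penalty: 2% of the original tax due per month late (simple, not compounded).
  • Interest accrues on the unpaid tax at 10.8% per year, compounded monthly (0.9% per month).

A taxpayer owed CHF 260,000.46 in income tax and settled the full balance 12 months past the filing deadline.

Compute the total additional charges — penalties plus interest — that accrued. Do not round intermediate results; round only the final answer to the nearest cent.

CHF 91,912.68

Late-payment penalty: 12 × 2% × CHF 260,000.46 = CHF 62,400.11…
Interest: CHF 260,000.46 × ((1 + 0.009)^12 − 1) = CHF 260,000.46 × 0.1135097… = CHF 29,512.5677…
Penalties + interest = CHF 62,400.1104 + CHF 29,512.5677… = CHF 91,912.68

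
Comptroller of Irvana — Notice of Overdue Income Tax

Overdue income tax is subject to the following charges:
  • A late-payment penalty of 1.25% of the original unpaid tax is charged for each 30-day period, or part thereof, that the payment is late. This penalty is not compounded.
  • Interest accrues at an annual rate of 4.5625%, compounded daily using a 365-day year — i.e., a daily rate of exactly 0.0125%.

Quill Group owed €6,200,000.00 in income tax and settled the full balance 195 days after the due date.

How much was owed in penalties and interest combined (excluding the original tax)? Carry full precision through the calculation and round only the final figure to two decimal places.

Penalty periods: ⌈195/30⌉ = 7; penalty = 7 × 1.25% × €6,200,000.00 = €542,500.00
Interest: €6,200,000.00 × ((1 + 0.000125)^195 − 1) = €6,200,000.00 × 0.02467294… = €152,972.2149…
Penalties + interest = €542,500.0000 + €152,972.2149… = €695,472.21

€695,472.21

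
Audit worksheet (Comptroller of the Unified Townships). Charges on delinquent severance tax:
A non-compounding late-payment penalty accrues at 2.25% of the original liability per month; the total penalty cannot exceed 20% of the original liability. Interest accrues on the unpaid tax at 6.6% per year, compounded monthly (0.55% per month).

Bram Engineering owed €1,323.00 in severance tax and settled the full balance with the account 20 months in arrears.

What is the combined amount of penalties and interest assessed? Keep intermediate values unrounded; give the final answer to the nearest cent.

Penalty (uncapped): 20 × 2.25% × €1,323.00 = €595.35; cap = 20% × €1,323.00 = €264.60 → penalty = €264.60
Interest: €1,323.00 × ((1 + 0.0055)^20 − 1) = €1,323.00 × 0.1159417… = €153.3908…
Penalties + interest = €264.6000 + €153.3908… = €417.99

€417.99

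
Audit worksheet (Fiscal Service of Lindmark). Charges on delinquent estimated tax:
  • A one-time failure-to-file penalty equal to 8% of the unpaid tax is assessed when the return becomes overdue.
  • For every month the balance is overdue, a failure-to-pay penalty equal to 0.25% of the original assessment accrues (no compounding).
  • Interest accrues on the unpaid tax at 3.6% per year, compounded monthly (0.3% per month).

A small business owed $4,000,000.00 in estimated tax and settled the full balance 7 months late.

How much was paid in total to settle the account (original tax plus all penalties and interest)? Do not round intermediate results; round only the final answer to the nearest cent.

Failure-to-file penalty: 8% × $4,000,000.00 = $320,000.00
Failure-to-pay penalty = 0.25% × $4,000,000.00 × 7 mo = $70,000.00
Interest: $4,000,000.00 × ((1 + 0.003)^7 − 1) = $4,000,000.00 × 0.0211899… = $84,759.7914…
Total = $4,000,000.00 + $390,000.0000 + $84,759.7914… = $4,474,759.79

$4,474,759.79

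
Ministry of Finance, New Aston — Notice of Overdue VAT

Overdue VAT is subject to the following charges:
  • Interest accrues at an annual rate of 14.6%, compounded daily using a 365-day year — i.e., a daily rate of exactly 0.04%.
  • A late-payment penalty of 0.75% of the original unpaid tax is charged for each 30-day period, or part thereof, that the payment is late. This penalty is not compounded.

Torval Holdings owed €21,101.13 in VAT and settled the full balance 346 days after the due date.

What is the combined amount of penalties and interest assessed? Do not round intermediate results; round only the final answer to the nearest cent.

Penalty periods: ⌈346/30⌉ = 12; penalty = 12 × 0.75% × €21,101.13 = €1,899.10…
Interest: €21,101.13 × ((1 + 0.0004)^346 − 1) = €21,101.13 × 0.14840305… = €3,131.4721…
Penalties + interest = €1,899.1017 + €3,131.4721… = €5,030.57

€5,030.57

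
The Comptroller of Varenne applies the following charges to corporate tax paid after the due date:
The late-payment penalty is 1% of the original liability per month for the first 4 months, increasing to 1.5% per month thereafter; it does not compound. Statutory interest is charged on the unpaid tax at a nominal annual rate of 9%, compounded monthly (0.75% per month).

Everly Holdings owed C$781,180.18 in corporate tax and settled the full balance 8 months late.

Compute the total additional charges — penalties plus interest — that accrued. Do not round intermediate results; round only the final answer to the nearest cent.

C$126,237.82

Penalty, months 1–4: 4 × 1% × C$781,180.18 = C$31,247.21…
Penalty, months 5–8: 4 × 1.5% × C$781,180.18 = C$46,870.81…
Interest: C$781,180.18 × ((1 + 0.0075)^8 − 1) = C$781,180.18 × 0.0615988… = C$48,119.7990…
Penalties + interest = C$78,118.0180 + C$48,119.7990… = C$126,237.82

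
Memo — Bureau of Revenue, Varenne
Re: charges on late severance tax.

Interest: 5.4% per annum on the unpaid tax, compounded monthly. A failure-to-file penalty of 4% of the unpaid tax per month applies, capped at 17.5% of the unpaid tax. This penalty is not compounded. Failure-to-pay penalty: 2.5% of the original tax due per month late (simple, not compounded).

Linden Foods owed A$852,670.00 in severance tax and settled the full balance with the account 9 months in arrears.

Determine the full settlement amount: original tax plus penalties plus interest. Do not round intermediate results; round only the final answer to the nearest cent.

A$1,228,899.30

Failure-to-file: 9 × 4% × A$852,670.00 = A$306,961.20, capped at 17.5% × A$852,670.00 = A$149,217.25
Failure-to-pay penalty: 9 × 2.5% × A$852,670.00 = A$191,850.75
Interest (5.4%/yr ÷ 12 = 0.45%/month): A$852,670.00 × ((1 + 0.0045)^9 − 1) = A$35,161.3024…
Total = A$852,670.00 + A$341,068.0000 + A$35,161.3024… = A$1,228,899.30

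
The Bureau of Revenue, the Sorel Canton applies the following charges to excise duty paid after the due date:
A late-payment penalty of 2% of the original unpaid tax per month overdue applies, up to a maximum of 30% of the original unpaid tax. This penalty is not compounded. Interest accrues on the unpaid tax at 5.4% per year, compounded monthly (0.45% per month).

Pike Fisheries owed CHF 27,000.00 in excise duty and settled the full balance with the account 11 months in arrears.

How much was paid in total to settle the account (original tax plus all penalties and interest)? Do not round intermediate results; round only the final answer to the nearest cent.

CHF 34,306.98

Penalty: 11 × 2% × CHF 27,000.00 = CHF 5,940.00 (below the 30% cap of CHF 8,100.00)
Interest: CHF 27,000.00 × ((1 + 0.0045)^11 − 1) = CHF 27,000.00 × 0.0506289… = CHF 1,366.9809…
Total = CHF 27,000.00 + CHF 5,940.0000 + CHF 1,366.9809… = CHF 34,306.98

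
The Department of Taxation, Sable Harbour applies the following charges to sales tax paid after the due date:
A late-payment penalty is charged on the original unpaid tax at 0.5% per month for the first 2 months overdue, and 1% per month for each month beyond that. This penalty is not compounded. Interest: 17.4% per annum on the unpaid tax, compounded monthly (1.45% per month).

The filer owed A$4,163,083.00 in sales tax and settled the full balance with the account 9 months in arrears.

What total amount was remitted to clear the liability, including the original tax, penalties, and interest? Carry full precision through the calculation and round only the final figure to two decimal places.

Penalty, months 1–2: 2 × 0.5% × A$4,163,083.00 = A$41,630.83
Penalty, months 3–9: 7 × 1% × A$4,163,083.00 = A$291,415.81
Interest: A$4,163,083.00 × ((1 + 0.0145)^9 − 1) = A$4,163,083.00 × 0.1383307… = A$575,882.3349…
Total = A$4,163,083.00 + A$333,046.6400 + A$575,882.3349… = A$5,072,011.97

A$5,072,011.97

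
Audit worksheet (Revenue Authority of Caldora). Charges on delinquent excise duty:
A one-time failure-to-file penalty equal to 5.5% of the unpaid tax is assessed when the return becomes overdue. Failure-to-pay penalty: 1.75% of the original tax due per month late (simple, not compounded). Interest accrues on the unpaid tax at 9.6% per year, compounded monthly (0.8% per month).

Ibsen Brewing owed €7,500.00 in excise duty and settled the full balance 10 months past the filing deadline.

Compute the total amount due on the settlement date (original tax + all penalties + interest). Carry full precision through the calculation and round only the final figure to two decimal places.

Failure-to-file penalty: 5.5% × €7,500.00 = €412.50
Failure-to-pay penalty = 1.75% × €7,500.00 × 10 mo = €1,312.50
Interest: €7,500.00 × ((1 + 0.008)^10 − 1) = €7,500.00 × 0.0829423… = €622.0673…
Total = €7,500.00 + €1,725.0000 + €622.0673… = €9,847.07

€9,847.07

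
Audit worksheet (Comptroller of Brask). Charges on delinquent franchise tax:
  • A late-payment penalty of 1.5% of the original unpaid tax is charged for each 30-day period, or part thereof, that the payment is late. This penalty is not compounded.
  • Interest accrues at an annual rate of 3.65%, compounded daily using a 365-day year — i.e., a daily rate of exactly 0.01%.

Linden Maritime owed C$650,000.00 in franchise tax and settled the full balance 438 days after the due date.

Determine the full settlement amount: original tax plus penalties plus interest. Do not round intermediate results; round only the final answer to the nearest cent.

C$825,351.21

Penalty periods: ⌈438/30⌉ = 15; penalty = 15 × 1.5% × C$650,000.00 = C$146,250.00
Interest: C$650,000.00 × ((1 + 0.0001)^438 − 1) = C$650,000.00 × 0.04477109… = C$29,101.2094…
Total = C$650,000.00 + C$146,250.0000 + C$29,101.2094… = C$825,351.21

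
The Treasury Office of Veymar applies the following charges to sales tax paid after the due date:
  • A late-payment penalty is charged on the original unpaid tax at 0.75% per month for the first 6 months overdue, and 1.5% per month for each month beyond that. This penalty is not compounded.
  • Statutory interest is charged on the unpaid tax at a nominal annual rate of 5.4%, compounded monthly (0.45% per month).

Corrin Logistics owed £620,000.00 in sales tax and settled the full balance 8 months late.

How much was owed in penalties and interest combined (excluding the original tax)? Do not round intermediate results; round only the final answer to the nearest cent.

£69,174.72

Penalty, months 1–6: 6 × 0.75% × £620,000.00 = £27,900.00
Penalty, months 7–8: 2 × 1.5% × £620,000.00 = £18,600.00
Interest: £620,000.00 × ((1 + 0.0045)^8 − 1) = £620,000.00 × 0.0365721… = £22,674.7217…
Penalties + interest = £46,500.0000 + £22,674.7217… = £69,174.72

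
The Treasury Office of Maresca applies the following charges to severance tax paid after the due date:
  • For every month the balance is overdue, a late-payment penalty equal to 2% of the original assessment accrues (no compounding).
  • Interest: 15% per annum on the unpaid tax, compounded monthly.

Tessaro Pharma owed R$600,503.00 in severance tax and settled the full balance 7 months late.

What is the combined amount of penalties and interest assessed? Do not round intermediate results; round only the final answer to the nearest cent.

R$138,626.40

Late-payment penalty = 2% × R$600,503.00 × 7 mo = R$84,070.42
Interest (15%/yr ÷ 12 = 1.25%/month): R$600,503.00 × ((1 + 0.0125)^7 − 1) = R$54,555.9800…
Penalties + interest = R$84,070.4200 + R$54,555.9800… = R$138,626.40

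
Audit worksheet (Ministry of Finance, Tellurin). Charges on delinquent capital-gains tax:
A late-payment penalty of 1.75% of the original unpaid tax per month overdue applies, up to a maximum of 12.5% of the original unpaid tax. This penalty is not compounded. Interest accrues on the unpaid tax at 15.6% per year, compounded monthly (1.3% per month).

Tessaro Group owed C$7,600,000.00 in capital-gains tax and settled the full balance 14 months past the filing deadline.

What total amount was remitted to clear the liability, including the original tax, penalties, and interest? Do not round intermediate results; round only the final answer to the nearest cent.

C$10,056,381.22

Penalty (uncapped): 14 × 1.75% × C$7,600,000.00 = C$1,862,000.00; cap = 12.5% × C$7,600,000.00 = C$950,000.00 → penalty = C$950,000.00
Interest: C$7,600,000.00 × ((1 + 0.013)^14 − 1) = C$7,600,000.00 × 0.1982081… = C$1,506,381.2226…
Total = C$7,600,000.00 + C$950,000.0000 + C$1,506,381.2226… = C$10,056,381.22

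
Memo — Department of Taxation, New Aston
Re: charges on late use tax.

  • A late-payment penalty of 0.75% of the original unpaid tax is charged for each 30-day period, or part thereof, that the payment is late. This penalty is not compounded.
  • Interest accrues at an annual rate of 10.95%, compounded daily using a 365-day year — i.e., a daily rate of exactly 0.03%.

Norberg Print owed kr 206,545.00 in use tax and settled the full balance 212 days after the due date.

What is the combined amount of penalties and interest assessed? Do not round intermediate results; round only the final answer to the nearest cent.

Penalty periods: ⌈212/30⌉ = 8; penalty = 8 × 0.75% × kr 206,545.00 = kr 12,392.70
Interest: kr 206,545.00 × ((1 + 0.0003)^212 − 1) = kr 206,545.00 × 0.06565588… = kr 13,560.8943…
Penalties + interest = kr 12,392.7000 + kr 13,560.8943… = kr 25,953.59

kr 25,953.59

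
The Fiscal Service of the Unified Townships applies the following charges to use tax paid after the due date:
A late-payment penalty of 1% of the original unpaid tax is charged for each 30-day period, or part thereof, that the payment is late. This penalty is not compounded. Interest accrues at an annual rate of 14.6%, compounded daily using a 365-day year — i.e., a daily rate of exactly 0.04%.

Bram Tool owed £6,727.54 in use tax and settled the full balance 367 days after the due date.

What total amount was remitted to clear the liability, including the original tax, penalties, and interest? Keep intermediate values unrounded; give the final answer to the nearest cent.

Penalty periods: ⌈367/30⌉ = 13; penalty = 13 × 1% × £6,727.54 = £874.58…
Interest: £6,727.54 × ((1 + 0.0004)^367 − 1) = £6,727.54 × 0.15808832… = £1,063.5455…
Total = £6,727.54 + £874.5802 + £1,063.5455… = £8,665.67

£8,665.67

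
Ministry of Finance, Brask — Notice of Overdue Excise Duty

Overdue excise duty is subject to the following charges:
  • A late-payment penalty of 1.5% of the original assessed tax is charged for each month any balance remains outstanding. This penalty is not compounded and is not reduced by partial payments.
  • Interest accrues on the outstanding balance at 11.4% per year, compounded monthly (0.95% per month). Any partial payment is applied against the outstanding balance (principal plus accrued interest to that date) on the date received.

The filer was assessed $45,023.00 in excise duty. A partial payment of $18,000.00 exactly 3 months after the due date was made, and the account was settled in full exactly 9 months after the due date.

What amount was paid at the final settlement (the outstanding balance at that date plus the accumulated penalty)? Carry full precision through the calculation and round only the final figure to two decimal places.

Balance at month 3: $45,023.0000 × (1 + 0.0095)^3 = $46,318.3841…
After $18,000.00 payment: $46,318.3841… − $18,000.00 = $28,318.3841…
Balance at month 9: $28,318.3841… × (1 + 0.0095)^6 = $29,971.3570…
Penalty: 9 × 1.5% × $45,023.00 = $6,078.11…
Final settlement = outstanding balance + penalty = $29,971.3570… + $6,078.11… = $36,049.46

$36,049.46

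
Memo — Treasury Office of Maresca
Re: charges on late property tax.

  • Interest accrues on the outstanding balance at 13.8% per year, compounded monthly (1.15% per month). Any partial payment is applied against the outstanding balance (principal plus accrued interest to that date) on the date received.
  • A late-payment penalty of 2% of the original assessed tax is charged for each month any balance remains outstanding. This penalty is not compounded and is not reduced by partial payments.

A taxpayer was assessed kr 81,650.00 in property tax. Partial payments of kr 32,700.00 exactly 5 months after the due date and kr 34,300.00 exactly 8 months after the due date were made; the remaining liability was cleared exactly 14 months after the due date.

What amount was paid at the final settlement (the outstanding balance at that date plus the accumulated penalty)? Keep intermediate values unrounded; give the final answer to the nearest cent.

kr 45,706.77

Balance at month 5: kr 81,650.0000 × (1 + 0.0115)^5 = kr 86,454.1061…
After kr 32,700.00 payment: kr 86,454.1061… − kr 32,700.00 = kr 53,754.1061…
Balance at month 8: kr 53,754.1061… × (1 + 0.0115)^3 = kr 55,630.0314…
After kr 34,300.00 payment: kr 55,630.0314… − kr 34,300.00 = kr 21,330.0314…
Balance at month 14: kr 21,330.0314… × (1 + 0.0115)^6 = kr 22,844.7715…
Penalty: 14 × 2% × kr 81,650.00 = kr 22,862.00
Final settlement = outstanding balance + penalty = kr 22,844.7715… + kr 22,862.00 = kr 45,706.77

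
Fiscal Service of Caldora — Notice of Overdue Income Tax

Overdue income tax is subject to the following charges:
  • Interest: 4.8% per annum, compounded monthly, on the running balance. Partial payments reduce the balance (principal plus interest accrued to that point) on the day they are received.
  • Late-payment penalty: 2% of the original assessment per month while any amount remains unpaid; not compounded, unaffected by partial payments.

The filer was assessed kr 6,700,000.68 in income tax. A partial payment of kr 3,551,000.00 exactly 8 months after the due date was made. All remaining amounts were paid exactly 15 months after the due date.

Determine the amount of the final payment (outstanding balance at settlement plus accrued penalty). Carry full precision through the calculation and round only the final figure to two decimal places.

Monthly rate = 4.8% ÷ 12 = 0.4%
Balance at month 8: kr 6,700,000.6800 × (1 + 0.004)^8 = kr 6,917,426.4353…
After kr 3,551,000.00 payment: kr 6,917,426.4353… − kr 3,551,000.00 = kr 3,366,426.4353…
Balance at month 15: kr 3,366,426.4353… × (1 + 0.004)^7 = kr 3,461,825.0658…
Penalty: 15 × 2% × kr 6,700,000.68 = kr 2,010,000.20…
Final settlement = outstanding balance + penalty = kr 3,461,825.0658… + kr 2,010,000.20… = kr 5,471,825.27

kr 5,471,825.27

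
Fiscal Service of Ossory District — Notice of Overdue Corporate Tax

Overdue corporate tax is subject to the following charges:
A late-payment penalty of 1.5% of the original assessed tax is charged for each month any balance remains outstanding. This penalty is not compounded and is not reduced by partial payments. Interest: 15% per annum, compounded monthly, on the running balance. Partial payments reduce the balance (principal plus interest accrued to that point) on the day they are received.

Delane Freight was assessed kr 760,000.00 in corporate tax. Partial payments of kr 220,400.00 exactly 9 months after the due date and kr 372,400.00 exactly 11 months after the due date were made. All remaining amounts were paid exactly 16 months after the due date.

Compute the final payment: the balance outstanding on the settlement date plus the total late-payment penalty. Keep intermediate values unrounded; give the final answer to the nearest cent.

Monthly rate = 15% ÷ 12 = 1.25%
Balance at month 9: kr 760,000.0000 × (1 + 0.0125)^9 = kr 849,902.0549…
After kr 220,400.00 payment: kr 849,902.0549… − kr 220,400.00 = kr 629,502.0549…
Balance at month 11: kr 629,502.0549… × (1 + 0.0125)^2 = kr 645,337.9659…
After kr 372,400.00 payment: kr 645,337.9659… − kr 372,400.00 = kr 272,937.9659…
Balance at month 16: kr 272,937.9659… × (1 + 0.0125)^5 = kr 290,428.4186…
Penalty: 16 × 1.5% × kr 760,000.00 = kr 182,400.00
Final settlement = outstanding balance + penalty = kr 290,428.4186… + kr 182,400.00 = kr 472,828.42

kr 472,828.42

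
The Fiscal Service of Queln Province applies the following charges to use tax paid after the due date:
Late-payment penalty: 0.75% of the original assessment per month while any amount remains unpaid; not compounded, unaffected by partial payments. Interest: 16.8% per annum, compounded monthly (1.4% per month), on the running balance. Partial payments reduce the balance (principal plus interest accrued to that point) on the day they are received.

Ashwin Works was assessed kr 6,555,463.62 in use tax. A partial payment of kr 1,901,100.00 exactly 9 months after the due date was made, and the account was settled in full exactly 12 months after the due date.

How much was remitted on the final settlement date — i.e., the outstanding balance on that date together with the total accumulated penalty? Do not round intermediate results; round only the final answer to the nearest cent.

Balance at month 9: kr 6,555,463.6200 × (1 + 0.014)^9 = kr 7,429,250.5751…
After kr 1,901,100.00 payment: kr 7,429,250.5751… − kr 1,901,100.00 = kr 5,528,150.5751…
Balance at month 12: kr 5,528,150.5751… × (1 + 0.014)^3 = kr 5,763,598.6211…
Penalty: 12 × 0.75% × kr 6,555,463.62 = kr 589,991.73…
Final settlement = outstanding balance + penalty = kr 5,763,598.6211… + kr 589,991.73… = kr 6,353,590.35

kr 6,353,590.35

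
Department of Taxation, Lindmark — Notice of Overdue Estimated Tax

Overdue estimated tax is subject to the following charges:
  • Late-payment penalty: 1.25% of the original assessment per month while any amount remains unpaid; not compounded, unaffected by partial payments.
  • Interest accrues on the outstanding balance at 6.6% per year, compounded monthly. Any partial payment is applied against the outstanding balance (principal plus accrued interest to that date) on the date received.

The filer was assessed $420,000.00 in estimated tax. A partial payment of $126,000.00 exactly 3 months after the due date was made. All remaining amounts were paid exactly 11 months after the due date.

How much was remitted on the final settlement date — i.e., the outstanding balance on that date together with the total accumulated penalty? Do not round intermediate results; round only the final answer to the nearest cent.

$372,218.53

Monthly rate = 6.6% ÷ 12 = 0.55%
Balance at month 3: $420,000.0000 × (1 + 0.0055)^3 = $426,968.1849…
After $126,000.00 payment: $426,968.1849… − $126,000.00 = $300,968.1849…
Balance at month 11: $300,968.1849… × (1 + 0.0055)^8 = $314,468.5285…
Penalty: 11 × 1.25% × $420,000.00 = $57,750.00
Final settlement = outstanding balance + penalty = $314,468.5285… + $57,750.00 = $372,218.53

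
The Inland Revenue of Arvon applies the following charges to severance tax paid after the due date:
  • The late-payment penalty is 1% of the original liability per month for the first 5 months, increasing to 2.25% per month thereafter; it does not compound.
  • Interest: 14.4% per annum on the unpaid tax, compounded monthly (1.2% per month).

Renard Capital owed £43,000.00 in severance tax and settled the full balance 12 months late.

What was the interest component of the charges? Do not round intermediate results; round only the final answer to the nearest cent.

Interest: £43,000.00 × ((1 + 0.012)^12 − 1) = £43,000.00 × 0.1538946… = £6,617.4688…

£6,617.47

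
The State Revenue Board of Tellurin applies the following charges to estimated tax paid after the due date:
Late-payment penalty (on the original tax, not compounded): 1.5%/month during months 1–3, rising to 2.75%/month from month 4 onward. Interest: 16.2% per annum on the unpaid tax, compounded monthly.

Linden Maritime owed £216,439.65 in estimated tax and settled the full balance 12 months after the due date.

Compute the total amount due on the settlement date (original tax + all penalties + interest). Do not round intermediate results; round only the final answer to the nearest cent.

£317,535.71

Penalty, months 1–3: 3 × 1.5% × £216,439.65 = £9,739.78…
Penalty, months 4–12: 9 × 2.75% × £216,439.65 = £53,568.81…
Interest (16.2%/yr ÷ 12 = 1.35%/month): £216,439.65 × ((1 + 0.0135)^12 − 1) = £37,787.4593…
Total = £216,439.65 + £63,308.5976… + £37,787.4593… = £317,535.71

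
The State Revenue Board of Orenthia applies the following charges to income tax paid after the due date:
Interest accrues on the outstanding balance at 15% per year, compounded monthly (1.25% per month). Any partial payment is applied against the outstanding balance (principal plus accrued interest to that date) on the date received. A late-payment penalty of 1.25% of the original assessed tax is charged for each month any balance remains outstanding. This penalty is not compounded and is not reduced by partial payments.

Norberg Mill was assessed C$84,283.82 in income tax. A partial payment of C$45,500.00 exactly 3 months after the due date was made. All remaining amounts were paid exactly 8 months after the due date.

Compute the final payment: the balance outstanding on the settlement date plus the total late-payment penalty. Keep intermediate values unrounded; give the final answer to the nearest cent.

Balance at month 3: C$84,283.8200 × (1 + 0.0125)^3 = C$87,484.1359…
After C$45,500.00 payment: C$87,484.1359… − C$45,500.00 = C$41,984.1359…
Balance at month 8: C$41,984.1359… × (1 + 0.0125)^5 = C$44,674.5698…
Penalty: 8 × 1.25% × C$84,283.82 = C$8,428.38…
Final settlement = outstanding balance + penalty = C$44,674.5698… + C$8,428.38… = C$53,102.95

C$53,102.95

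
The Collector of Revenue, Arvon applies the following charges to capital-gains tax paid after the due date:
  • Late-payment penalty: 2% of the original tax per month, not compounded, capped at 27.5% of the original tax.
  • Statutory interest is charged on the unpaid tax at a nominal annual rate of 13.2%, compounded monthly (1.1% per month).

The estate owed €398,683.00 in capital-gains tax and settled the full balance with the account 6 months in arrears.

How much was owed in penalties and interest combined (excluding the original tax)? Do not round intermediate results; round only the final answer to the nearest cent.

Penalty: 6 × 2% × €398,683.00 = €47,841.96 (below the 27.5% cap of €109,637.83…)
Interest: €398,683.00 × ((1 + 0.011)^6 − 1) = €398,683.00 × 0.0678418… = €27,047.3885…
Penalties + interest = €47,841.9600 + €27,047.3885… = €74,889.35

€74,889.35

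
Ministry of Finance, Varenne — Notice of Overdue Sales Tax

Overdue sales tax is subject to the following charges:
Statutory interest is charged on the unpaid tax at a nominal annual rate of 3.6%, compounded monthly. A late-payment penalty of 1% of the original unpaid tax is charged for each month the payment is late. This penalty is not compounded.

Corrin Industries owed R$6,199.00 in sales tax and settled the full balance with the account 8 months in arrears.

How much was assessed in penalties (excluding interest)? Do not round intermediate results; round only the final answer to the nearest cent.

Late-payment penalty = 1% × R$6,199.00 × 8 mo = R$495.92

R$495.92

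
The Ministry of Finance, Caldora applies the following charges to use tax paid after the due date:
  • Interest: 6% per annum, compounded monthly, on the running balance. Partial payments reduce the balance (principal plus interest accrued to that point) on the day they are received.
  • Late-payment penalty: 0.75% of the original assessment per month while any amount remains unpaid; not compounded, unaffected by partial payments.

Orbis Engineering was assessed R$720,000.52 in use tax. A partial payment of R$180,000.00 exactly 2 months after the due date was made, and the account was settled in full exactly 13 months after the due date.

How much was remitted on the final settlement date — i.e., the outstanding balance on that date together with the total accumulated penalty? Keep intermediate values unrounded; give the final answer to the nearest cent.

Monthly rate = 6% ÷ 12 = 0.5%
Balance at month 2: R$720,000.5200 × (1 + 0.005)^2 = R$727,218.5252…
After R$180,000.00 payment: R$727,218.5252… − R$180,000.00 = R$547,218.5252…
Balance at month 13: R$547,218.5252… × (1 + 0.005)^11 = R$578,079.3696…
Penalty: 13 × 0.75% × R$720,000.52 = R$70,200.05…
Final settlement = outstanding balance + penalty = R$578,079.3696… + R$70,200.05… = R$648,279.42

R$648,279.42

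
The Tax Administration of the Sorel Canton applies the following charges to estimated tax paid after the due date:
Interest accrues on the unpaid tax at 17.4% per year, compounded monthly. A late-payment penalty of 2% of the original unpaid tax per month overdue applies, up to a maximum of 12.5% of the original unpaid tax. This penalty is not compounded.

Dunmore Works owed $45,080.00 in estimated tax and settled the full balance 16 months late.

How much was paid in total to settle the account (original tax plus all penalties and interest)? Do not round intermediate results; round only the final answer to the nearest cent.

$62,391.65

Penalty (uncapped): 16 × 2% × $45,080.00 = $14,425.60; cap = 12.5% × $45,080.00 = $5,635.00 → penalty = $5,635.00
Interest (17.4%/yr ÷ 12 = 1.45%/month): $45,080.00 × ((1 + 0.0145)^16 − 1) = $11,676.6468…
Total = $45,080.00 + $5,635.0000 + $11,676.6468… = $62,391.65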